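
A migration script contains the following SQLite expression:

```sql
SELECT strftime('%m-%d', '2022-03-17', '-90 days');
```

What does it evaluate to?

12-17

First apply '-90 days': 2022-03-17 → 2021-12-17.
`%m-%d` extracts the month-day: 12-17.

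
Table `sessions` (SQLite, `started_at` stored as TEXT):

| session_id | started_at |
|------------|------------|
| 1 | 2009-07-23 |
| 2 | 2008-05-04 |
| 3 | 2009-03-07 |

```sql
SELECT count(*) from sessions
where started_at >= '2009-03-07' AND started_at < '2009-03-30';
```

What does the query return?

Rows in [2009-03-07, 2009-03-30): 2009-03-07 → 1 row.

1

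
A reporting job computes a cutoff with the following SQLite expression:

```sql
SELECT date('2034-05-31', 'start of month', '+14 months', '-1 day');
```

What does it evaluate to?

`start of month` rewinds 2034-05-31 to 2034-05-01.
Adding +14 months to 2034-05-01 gives 2035-07-01.
Going back 1 day from 2035-07-01 reaches 2035-06-30 (last day of June, 30 days).

2035-06-30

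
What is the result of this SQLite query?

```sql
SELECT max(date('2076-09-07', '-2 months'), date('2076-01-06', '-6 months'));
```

2076-07-07

date('2076-09-07', '-2 months') → 2076-07-07.
date('2076-01-06', '-6 months') → 2075-07-06.
Later of the two is 2076-07-07.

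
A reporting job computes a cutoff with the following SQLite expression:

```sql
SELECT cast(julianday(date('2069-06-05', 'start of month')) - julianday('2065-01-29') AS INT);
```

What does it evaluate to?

`start of month` rewinds 2069-06-05 to 2069-06-01.
2 days remain in January 2065 after the 29th (31 − 29).
Full months from February 2065 through May 2069 contribute their day counts.
Then 1 day into June 2069.
Total: 2 + 28 + 31 + 30 + 31 + 30 + 31 + 31 + 30 + 31 + 30 + 31 + 31 + 28 + 31 + 30 + 31 + 30 + 31 + 31 + 30 + 31 + 30 + 31 + 31 + 28 + 31 + 30 + 31 + 30 + 31 + 31 + 30 + 31 + 30 + 31 + 31 + 29 + 31 + 30 + 31 + 30 + 31 + 31 + 30 + 31 + 30 + 31 + 31 + 28 + 31 + 30 + 31 + 1 = 1584.

1584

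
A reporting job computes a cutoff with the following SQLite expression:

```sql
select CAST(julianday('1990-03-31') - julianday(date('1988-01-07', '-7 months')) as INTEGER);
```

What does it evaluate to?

Adding -7 months to 1988-01-07 gives 1987-06-07.
23 days remain in June 1987 after the 7th (30 − 7).
Full months from July 1987 through February 1990 contribute their day counts.
Then 31 days into March 1990.
Total: 23 + 31 + 31 + 30 + 31 + 30 + 31 + 31 + 29 + 31 + 30 + 31 + 30 + 31 + 31 + 30 + 31 + 30 + 31 + 31 + 28 + 31 + 30 + 31 + 30 + 31 + 31 + 30 + 31 + 30 + 31 + 31 + 28 + 31 = 1028.

1028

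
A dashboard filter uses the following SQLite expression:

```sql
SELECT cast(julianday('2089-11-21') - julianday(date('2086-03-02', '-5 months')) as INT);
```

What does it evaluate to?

1511

Adding -5 months to 2086-03-02 gives 2085-10-02.
29 days remain in October 2085 after the 2nd (31 − 2).
Full months from November 2085 through October 2089 contribute their day counts.
Then 21 days into November 2089.
Total: 29 + 30 + 31 + 31 + 28 + 31 + 30 + 31 + 30 + 31 + 31 + 30 + 31 + 30 + 31 + 31 + 28 + 31 + 30 + 31 + 30 + 31 + 31 + 30 + 31 + 30 + 31 + 31 + 29 + 31 + 30 + 31 + 30 + 31 + 31 + 30 + 31 + 30 + 31 + 31 + 28 + 31 + 30 + 31 + 30 + 31 + 31 + 30 + 31 + 21 = 1511.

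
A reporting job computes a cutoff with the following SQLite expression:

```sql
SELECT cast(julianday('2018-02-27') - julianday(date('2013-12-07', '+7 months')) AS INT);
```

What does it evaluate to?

1331

Adding +7 months to 2013-12-07 gives 2014-07-07.
24 days remain in July 2014 after the 7th (31 − 7).
Full months from August 2014 through January 2018 contribute their day counts.
Then 27 days into February 2018.
Total: 24 + 31 + 30 + 31 + 30 + 31 + 31 + 28 + 31 + 30 + 31 + 30 + 31 + 31 + 30 + 31 + 30 + 31 + 31 + 29 + 31 + 30 + 31 + 30 + 31 + 31 + 30 + 31 + 30 + 31 + 31 + 28 + 31 + 30 + 31 + 30 + 31 + 31 + 30 + 31 + 30 + 31 + 31 + 27 = 1331.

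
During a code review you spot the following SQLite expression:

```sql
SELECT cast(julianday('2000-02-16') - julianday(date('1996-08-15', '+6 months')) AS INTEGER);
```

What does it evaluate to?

1096

Adding +6 months to 1996-08-15 gives 1997-02-15.
13 days remain in February 1997 after the 15th (28 − 15).
Full months from March 1997 through January 2000 contribute their day counts.
Then 16 days into February 2000.
Total: 13 + 31 + 30 + 31 + 30 + 31 + 31 + 30 + 31 + 30 + 31 + 31 + 28 + 31 + 30 + 31 + 30 + 31 + 31 + 30 + 31 + 30 + 31 + 31 + 28 + 31 + 30 + 31 + 30 + 31 + 31 + 30 + 31 + 30 + 31 + 31 + 16 = 1096.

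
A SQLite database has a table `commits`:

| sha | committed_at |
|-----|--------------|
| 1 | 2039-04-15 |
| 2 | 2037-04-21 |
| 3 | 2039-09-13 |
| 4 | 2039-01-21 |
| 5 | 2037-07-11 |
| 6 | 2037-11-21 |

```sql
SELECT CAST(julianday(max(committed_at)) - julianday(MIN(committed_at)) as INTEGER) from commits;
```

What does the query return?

MIN = 2037-04-21, MAX = 2039-09-13.
9 days remain in April 2037 after the 21st (30 − 21).
Full months from May 2037 through August 2039 contribute their day counts.
Then 13 days into September 2039.
Total: 9 + 31 + 30 + 31 + 31 + 30 + 31 + 30 + 31 + 31 + 28 + 31 + 30 + 31 + 30 + 31 + 31 + 30 + 31 + 30 + 31 + 31 + 28 + 31 + 30 + 31 + 30 + 31 + 31 + 13 = 875.

875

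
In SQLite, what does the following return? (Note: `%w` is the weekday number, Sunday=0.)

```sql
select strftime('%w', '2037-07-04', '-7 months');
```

First apply '-7 months': 2037-07-04 → 2036-12-04.
2036-12-04 is a Thursday; with Sunday=0 that is 4.

4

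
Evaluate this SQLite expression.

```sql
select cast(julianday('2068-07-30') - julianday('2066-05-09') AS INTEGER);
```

22 days remain in May 2066 after the 9th (31 − 9).
Full months from June 2066 through June 2068 contribute their day counts.
Then 30 days into July 2068.
Total: 22 + 30 + 31 + 31 + 30 + 31 + 30 + 31 + 31 + 28 + 31 + 30 + 31 + 30 + 31 + 31 + 30 + 31 + 30 + 31 + 31 + 29 + 31 + 30 + 31 + 30 + 30 = 813.

813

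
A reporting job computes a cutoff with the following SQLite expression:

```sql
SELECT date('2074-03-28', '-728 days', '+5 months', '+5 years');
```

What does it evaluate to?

2077-08-30

Applying '-728 days' to 2074-03-28: counting 728 days back gives 2072-03-30.
Adding +5 months to 2072-03-30 gives 2072-08-30.
Adding +5 years to 2072-08-30 gives 2077-08-30.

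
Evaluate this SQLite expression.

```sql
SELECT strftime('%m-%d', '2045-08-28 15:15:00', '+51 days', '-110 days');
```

06-30

First apply '+51 days', '-110 days': 2045-08-28 15:15:00 → 2045-06-30 15:15:00.
`%m-%d` extracts the month-day: 06-30.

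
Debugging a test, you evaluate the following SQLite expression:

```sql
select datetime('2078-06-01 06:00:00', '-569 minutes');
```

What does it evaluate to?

569 minutes = 9h 29m; -569 minutes from 2078-06-01 06:00:00 is 2078-05-31 20:31:00 (crosses midnight).

2078-05-31 20:31:00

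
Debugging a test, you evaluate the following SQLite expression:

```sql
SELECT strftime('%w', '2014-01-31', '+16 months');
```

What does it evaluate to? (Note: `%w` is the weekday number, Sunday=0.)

First apply '+16 months': 2014-01-31 → 2015-05-31.
2015-05-31 is a Sunday; with Sunday=0 that is 0.

0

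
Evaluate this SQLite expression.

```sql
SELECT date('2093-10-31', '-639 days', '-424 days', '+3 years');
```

Applying '-639 days' to 2093-10-31: counting 639 days back gives 2092-01-31.
Applying '-424 days' to 2092-01-31: counting 424 days back gives 2090-12-03.
Adding +3 years to 2090-12-03 gives 2093-12-03.

2093-12-03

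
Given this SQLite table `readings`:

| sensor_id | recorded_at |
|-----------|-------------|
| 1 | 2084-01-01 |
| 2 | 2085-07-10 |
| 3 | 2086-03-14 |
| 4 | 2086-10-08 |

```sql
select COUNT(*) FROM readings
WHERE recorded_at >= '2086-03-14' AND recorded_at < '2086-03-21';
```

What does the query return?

1

Rows in [2086-03-14, 2086-03-21): 2086-03-14 → 1 row.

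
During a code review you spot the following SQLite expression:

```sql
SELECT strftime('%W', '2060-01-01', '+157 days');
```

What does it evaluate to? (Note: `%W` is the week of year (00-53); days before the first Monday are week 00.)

22

First apply '+157 days': 2060-01-01 → 2060-06-06.
2060-06-06 is a Sunday. SQLite's %W counts Mondays since the year started; the result is 22.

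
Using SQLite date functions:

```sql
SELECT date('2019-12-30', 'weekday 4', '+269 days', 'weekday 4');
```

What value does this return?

2020-10-01

`weekday 4` advances to the next Thursday; 2019-12-30 is a Monday, so it moves forward to 2020-01-02.
Applying '+269 days' to 2020-01-02: counting 269 days forward gives 2020-09-27.
`weekday 4` advances to the next Thursday; 2020-09-27 is a Sunday, so it moves forward to 2020-10-01.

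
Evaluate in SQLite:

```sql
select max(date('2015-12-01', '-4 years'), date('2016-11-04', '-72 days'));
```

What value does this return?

date('2015-12-01', '-4 years') → 2011-12-01.
date('2016-11-04', '-72 days') → 2016-08-24.
Later of the two is 2016-08-24.

2016-08-24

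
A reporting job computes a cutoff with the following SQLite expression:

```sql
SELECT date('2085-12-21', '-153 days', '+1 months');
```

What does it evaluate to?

Applying '-153 days' to 2085-12-21: counting 153 days back gives 2085-07-21.
Adding +1 month to 2085-07-21 gives 2085-08-21.

2085-08-21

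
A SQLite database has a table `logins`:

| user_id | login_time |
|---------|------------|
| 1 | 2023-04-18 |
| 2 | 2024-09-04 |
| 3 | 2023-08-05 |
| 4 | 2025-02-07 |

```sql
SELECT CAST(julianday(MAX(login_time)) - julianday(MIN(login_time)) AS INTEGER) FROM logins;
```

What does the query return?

661

MIN = 2023-04-18, MAX = 2025-02-07.
12 days remain in April 2023 after the 18th (30 − 18).
Full months from May 2023 through January 2025 contribute their day counts.
Then 7 days into February 2025.
Total: 12 + 31 + 30 + 31 + 31 + 30 + 31 + 30 + 31 + 31 + 29 + 31 + 30 + 31 + 30 + 31 + 31 + 30 + 31 + 30 + 31 + 31 + 7 = 661.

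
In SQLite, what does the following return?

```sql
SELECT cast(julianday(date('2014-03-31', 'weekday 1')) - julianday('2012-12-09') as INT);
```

477

`weekday 1` advances to the next Monday; 2014-03-31 is already a Monday, so it stays at 2014-03-31.
22 days remain in December 2012 after the 9th (31 − 9).
Full months from January 2013 through February 2014 contribute their day counts.
Then 31 days into March 2014.
Total: 22 + 31 + 28 + 31 + 30 + 31 + 30 + 31 + 31 + 30 + 31 + 30 + 31 + 31 + 28 + 31 = 477.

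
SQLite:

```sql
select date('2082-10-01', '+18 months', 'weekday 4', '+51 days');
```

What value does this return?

2084-05-27

Adding +18 months to 2082-10-01 gives 2084-04-01.
`weekday 4` advances to the next Thursday; 2084-04-01 is a Saturday, so it moves forward to 2084-04-06.
Applying '+51 days' to 2084-04-06: counting 51 days forward gives 2084-05-27.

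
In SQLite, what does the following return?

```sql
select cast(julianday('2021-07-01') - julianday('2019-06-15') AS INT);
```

15 days remain in June 2019 after the 15th (30 − 15).
Full months from July 2019 through June 2021 contribute their day counts.
Then 1 day into July 2021.
Total: 15 + 31 + 31 + 30 + 31 + 30 + 31 + 31 + 29 + 31 + 30 + 31 + 30 + 31 + 31 + 30 + 31 + 30 + 31 + 31 + 28 + 31 + 30 + 31 + 30 + 1 = 747.

747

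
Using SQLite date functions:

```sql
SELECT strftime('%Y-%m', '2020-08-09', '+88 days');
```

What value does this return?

First apply '+88 days': 2020-08-09 → 2020-11-05.
`%Y-%m` extracts the year-month: 2020-11.

2020-11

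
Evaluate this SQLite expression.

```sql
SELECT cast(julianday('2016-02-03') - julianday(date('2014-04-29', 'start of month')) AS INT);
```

673

`start of month` rewinds 2014-04-29 to 2014-04-01.
29 days remain in April 2014 after the 1st (30 − 1).
Full months from May 2014 through January 2016 contribute their day counts.
Then 3 days into February 2016.
Total: 29 + 31 + 30 + 31 + 31 + 30 + 31 + 30 + 31 + 31 + 28 + 31 + 30 + 31 + 30 + 31 + 31 + 30 + 31 + 30 + 31 + 31 + 3 = 673.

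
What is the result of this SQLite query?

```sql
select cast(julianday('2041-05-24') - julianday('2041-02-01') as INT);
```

112

27 days remain in February 2041 after the 1st (28 − 1).
March 2041: 31 days.
April 2041: 30 days.
Then 24 days into May 2041.
Total: 27 + 31 + 30 + 24 = 112.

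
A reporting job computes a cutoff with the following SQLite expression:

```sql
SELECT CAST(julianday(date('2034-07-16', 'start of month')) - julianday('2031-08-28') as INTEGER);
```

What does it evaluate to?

`start of month` rewinds 2034-07-16 to 2034-07-01.
3 days remain in August 2031 after the 28th (31 − 28).
Full months from September 2031 through June 2034 contribute their day counts.
Then 1 day into July 2034.
Total: 3 + 30 + 31 + 30 + 31 + 31 + 29 + 31 + 30 + 31 + 30 + 31 + 31 + 30 + 31 + 30 + 31 + 31 + 28 + 31 + 30 + 31 + 30 + 31 + 31 + 30 + 31 + 30 + 31 + 31 + 28 + 31 + 30 + 31 + 30 + 1 = 1038.

1038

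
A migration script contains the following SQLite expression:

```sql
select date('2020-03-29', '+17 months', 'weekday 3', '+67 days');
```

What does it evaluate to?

2021-11-07

Adding +17 months to 2020-03-29 gives 2021-08-29.
`weekday 3` advances to the next Wednesday; 2021-08-29 is a Sunday, so it moves forward to 2021-09-01.
Applying '+67 days' to 2021-09-01: counting 67 days forward gives 2021-11-07.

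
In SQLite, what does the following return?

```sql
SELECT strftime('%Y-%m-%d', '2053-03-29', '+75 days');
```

First apply '+75 days': 2053-03-29 → 2053-06-12.
`%Y-%m-%d` extracts the ISO date: 2053-06-12.

2053-06-12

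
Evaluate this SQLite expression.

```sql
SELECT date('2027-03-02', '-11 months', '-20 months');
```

2024-08-02

Adding -11 months to 2027-03-02 gives 2026-04-02.
Adding -20 months to 2026-04-02 gives 2024-08-02.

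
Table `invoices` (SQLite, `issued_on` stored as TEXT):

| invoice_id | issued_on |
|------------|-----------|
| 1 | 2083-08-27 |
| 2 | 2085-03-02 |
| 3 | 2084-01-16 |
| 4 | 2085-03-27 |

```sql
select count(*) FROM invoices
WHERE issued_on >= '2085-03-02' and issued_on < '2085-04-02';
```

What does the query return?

Rows in [2085-03-02, 2085-04-02): 2085-03-02, 2085-03-27 → 2 rows.

2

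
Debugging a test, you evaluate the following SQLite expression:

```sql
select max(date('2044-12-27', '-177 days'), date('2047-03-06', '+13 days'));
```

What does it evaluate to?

date('2044-12-27', '-177 days') → 2044-07-03.
date('2047-03-06', '+13 days') → 2047-03-19.
Later of the two is 2047-03-19.

2047-03-19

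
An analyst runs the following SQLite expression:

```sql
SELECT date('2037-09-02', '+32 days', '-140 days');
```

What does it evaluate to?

September 2037 has 30 days; 28 remain after the 2nd, so 29 days reach 2037-10-01.
Advancing 3 more days within October lands on 2037-10-04.
Applying '-140 days' to 2037-10-04: counting 140 days back gives 2037-05-17.

2037-05-17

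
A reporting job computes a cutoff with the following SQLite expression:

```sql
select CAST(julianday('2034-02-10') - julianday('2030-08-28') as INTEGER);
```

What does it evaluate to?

1262

3 days remain in August 2030 after the 28th (31 − 28).
Full months from September 2030 through January 2034 contribute their day counts.
Then 10 days into February 2034.
Total: 3 + 30 + 31 + 30 + 31 + 31 + 28 + 31 + 30 + 31 + 30 + 31 + 31 + 30 + 31 + 30 + 31 + 31 + 29 + 31 + 30 + 31 + 30 + 31 + 31 + 30 + 31 + 30 + 31 + 31 + 28 + 31 + 30 + 31 + 30 + 31 + 31 + 30 + 31 + 30 + 31 + 31 + 10 = 1262.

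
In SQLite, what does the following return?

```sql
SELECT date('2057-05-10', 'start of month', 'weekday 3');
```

2057-05-02

`start of month` rewinds 2057-05-10 to 2057-05-01.
`weekday 3` advances to the next Wednesday; 2057-05-01 is a Tuesday, so it moves forward to 2057-05-02.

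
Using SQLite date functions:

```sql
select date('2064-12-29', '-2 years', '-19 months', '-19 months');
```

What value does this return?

Adding -2 years to 2064-12-29 gives 2062-12-29.
Adding -19 months to 2062-12-29 gives 2061-05-29.
Adding -19 months to 2061-05-29 gives 2059-10-29.

2059-10-29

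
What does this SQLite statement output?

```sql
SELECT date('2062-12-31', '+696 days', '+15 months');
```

Applying '+696 days' to 2062-12-31: counting 696 days forward gives 2064-11-26.
Adding +15 months to 2064-11-26 gives 2066-02-26.

2066-02-26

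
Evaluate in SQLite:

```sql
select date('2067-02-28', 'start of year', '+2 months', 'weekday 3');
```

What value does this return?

2067-03-02

`start of year` rewinds 2067-02-28 to 2067-01-01.
Adding +2 months to 2067-01-01 gives 2067-03-01.
`weekday 3` advances to the next Wednesday; 2067-03-01 is a Tuesday, so it moves forward to 2067-03-02.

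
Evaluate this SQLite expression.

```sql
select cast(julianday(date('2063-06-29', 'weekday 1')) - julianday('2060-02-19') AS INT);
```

`weekday 1` advances to the next Monday; 2063-06-29 is a Friday, so it moves forward to 2063-07-02.
10 days remain in February 2060 after the 19th (29 − 19).
Full months from March 2060 through June 2063 contribute their day counts.
Then 2 days into July 2063.
Total: 10 + 31 + 30 + 31 + 30 + 31 + 31 + 30 + 31 + 30 + 31 + 31 + 28 + 31 + 30 + 31 + 30 + 31 + 31 + 30 + 31 + 30 + 31 + 31 + 28 + 31 + 30 + 31 + 30 + 31 + 31 + 30 + 31 + 30 + 31 + 31 + 28 + 31 + 30 + 31 + 30 + 2 = 1229.

1229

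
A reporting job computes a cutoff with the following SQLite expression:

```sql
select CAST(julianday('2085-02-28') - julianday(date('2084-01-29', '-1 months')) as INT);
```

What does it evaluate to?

427

Adding -1 month to 2084-01-29 gives 2083-12-29.
2 days remain in December 2083 after the 29th (31 − 29).
Full months from January 2084 through January 2085 contribute their day counts.
Then 28 days into February 2085.
Total: 2 + 31 + 29 + 31 + 30 + 31 + 30 + 31 + 31 + 30 + 31 + 30 + 31 + 31 + 28 = 427.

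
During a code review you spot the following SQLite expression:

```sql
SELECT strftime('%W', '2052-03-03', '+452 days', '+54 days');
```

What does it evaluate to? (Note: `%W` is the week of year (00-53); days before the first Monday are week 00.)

First apply '+452 days', '+54 days': 2052-03-03 → 2053-07-22.
2053-07-22 is a Tuesday. SQLite's %W counts Mondays since the year started; the result is 29.

29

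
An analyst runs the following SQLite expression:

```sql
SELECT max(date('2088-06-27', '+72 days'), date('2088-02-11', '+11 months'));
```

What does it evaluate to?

2089-01-11

date('2088-06-27', '+72 days') → 2088-09-07.
date('2088-02-11', '+11 months') → 2089-01-11.
Later of the two is 2089-01-11.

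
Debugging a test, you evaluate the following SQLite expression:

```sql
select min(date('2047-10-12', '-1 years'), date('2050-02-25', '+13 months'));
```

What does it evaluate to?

2046-10-12

date('2047-10-12', '-1 years') → 2046-10-12.
date('2050-02-25', '+13 months') → 2051-03-25.
Earlier of the two is 2046-10-12.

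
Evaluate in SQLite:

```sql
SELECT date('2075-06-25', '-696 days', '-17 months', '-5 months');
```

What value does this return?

2071-09-29

Applying '-696 days' to 2075-06-25: counting 696 days back gives 2073-07-29.
Adding -17 months to 2073-07-29 gives 2072-02-29.
Adding -5 months to 2072-02-29 gives 2071-09-29.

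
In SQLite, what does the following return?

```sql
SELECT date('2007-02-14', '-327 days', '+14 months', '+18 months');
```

Applying '-327 days' to 2007-02-14: counting 327 days back gives 2006-03-24.
Adding +14 months to 2006-03-24 gives 2007-05-24.
Adding +18 months to 2007-05-24 gives 2008-11-24.

2008-11-24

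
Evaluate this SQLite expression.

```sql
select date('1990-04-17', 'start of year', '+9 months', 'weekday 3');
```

1990-10-03

`start of year` rewinds 1990-04-17 to 1990-01-01.
Adding +9 months to 1990-01-01 gives 1990-10-01.
`weekday 3` advances to the next Wednesday; 1990-10-01 is a Monday, so it moves forward to 1990-10-03.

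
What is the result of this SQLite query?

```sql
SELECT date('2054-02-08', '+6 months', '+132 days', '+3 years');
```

2057-12-18

Adding +6 months to 2054-02-08 gives 2054-08-08.
Applying '+132 days' to 2054-08-08: counting 132 days forward gives 2054-12-18.
Adding +3 years to 2054-12-18 gives 2057-12-18.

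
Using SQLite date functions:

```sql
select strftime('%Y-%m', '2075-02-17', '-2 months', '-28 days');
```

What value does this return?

2074-11

First apply '-2 months', '-28 days': 2075-02-17 → 2074-11-19.
`%Y-%m` extracts the year-month: 2074-11.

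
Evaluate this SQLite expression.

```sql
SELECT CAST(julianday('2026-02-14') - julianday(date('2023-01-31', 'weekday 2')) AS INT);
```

`weekday 2` advances to the next Tuesday; 2023-01-31 is already a Tuesday, so it stays at 2023-01-31.
0 days remain in January 2023 after the 31st (31 − 31).
Full months from February 2023 through January 2026 contribute their day counts.
Then 14 days into February 2026.
Total: 0 + 28 + 31 + 30 + 31 + 30 + 31 + 31 + 30 + 31 + 30 + 31 + 31 + 29 + 31 + 30 + 31 + 30 + 31 + 31 + 30 + 31 + 30 + 31 + 31 + 28 + 31 + 30 + 31 + 30 + 31 + 31 + 30 + 31 + 30 + 31 + 31 + 14 = 1110.

1110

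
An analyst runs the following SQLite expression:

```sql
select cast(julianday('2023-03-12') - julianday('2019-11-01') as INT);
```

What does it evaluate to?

1227

29 days remain in November 2019 after the 1st (30 − 1).
Full months from December 2019 through February 2023 contribute their day counts.
Then 12 days into March 2023.
Total: 29 + 31 + 31 + 29 + 31 + 30 + 31 + 30 + 31 + 31 + 30 + 31 + 30 + 31 + 31 + 28 + 31 + 30 + 31 + 30 + 31 + 31 + 30 + 31 + 30 + 31 + 31 + 28 + 31 + 30 + 31 + 30 + 31 + 31 + 30 + 31 + 30 + 31 + 31 + 28 + 12 = 1227.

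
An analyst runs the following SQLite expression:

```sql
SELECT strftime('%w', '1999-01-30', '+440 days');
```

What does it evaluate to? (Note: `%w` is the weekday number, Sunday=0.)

First apply '+440 days': 1999-01-30 → 2000-04-14.
2000-04-14 is a Friday; with Sunday=0 that is 5.

5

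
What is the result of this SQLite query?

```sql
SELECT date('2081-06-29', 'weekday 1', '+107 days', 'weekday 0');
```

`weekday 1` advances to the next Monday; 2081-06-29 is a Sunday, so it moves forward to 2081-06-30.
Applying '+107 days' to 2081-06-30: counting 107 days forward gives 2081-10-15.
`weekday 0` advances to the next Sunday; 2081-10-15 is a Wednesday, so it moves forward to 2081-10-19.

2081-10-19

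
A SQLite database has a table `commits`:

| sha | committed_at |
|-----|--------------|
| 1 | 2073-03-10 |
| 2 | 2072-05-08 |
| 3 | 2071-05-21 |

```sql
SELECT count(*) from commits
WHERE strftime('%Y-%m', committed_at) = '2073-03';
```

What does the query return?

1

Rows with year-month 2073-03: 2073-03-10 → 1.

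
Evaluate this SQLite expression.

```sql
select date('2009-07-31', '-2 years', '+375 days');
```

Adding -2 years to 2009-07-31 gives 2007-07-31.
Applying '+375 days' to 2007-07-31: counting 375 days forward gives 2008-08-09.

2008-08-09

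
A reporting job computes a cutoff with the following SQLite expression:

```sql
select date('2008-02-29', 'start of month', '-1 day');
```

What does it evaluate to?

`start of month` rewinds 2008-02-29 to 2008-02-01.
Going back 1 day from 2008-02-01 reaches 2008-01-31 (last day of January, 31 days).

2008-01-31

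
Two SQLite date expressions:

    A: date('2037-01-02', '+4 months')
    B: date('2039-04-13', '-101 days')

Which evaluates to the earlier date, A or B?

A

A = 2037-05-02.
B = 2039-01-02.
A is earlier.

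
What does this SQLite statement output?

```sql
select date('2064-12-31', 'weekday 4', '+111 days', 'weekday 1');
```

2065-04-27

`weekday 4` advances to the next Thursday; 2064-12-31 is a Wednesday, so it moves forward to 2065-01-01.
Applying '+111 days' to 2065-01-01: counting 111 days forward gives 2065-04-22.
`weekday 1` advances to the next Monday; 2065-04-22 is a Wednesday, so it moves forward to 2065-04-27.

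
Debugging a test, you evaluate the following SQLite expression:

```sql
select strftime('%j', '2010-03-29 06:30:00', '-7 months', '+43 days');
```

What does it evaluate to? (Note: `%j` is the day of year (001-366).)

284

First apply '-7 months', '+43 days': 2010-03-29 06:30:00 → 2009-10-11 06:30:00.
Day-of-year for 2009-10-11: days since 2009-01-01 inclusive = 284, zero-padded to 284.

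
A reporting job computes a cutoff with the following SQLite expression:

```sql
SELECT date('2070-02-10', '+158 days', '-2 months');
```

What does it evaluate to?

2070-05-18

Applying '+158 days' to 2070-02-10: counting 158 days forward gives 2070-07-18.
Adding -2 months to 2070-07-18 gives 2070-05-18.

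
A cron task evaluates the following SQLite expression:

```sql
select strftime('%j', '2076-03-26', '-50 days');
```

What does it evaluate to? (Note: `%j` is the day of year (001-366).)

036

First apply '-50 days': 2076-03-26 → 2076-02-05.
Day-of-year for 2076-02-05: days since 2076-01-01 inclusive = 36, zero-padded to 036.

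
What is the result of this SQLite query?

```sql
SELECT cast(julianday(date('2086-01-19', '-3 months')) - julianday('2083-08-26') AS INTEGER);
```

785

Adding -3 months to 2086-01-19 gives 2085-10-19.
5 days remain in August 2083 after the 26th (31 − 26).
Full months from September 2083 through September 2085 contribute their day counts.
Then 19 days into October 2085.
Total: 5 + 30 + 31 + 30 + 31 + 31 + 29 + 31 + 30 + 31 + 30 + 31 + 31 + 30 + 31 + 30 + 31 + 31 + 28 + 31 + 30 + 31 + 30 + 31 + 31 + 30 + 19 = 785.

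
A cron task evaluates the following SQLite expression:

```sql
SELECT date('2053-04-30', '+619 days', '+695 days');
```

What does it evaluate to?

Applying '+619 days' to 2053-04-30: counting 619 days forward gives 2055-01-09.
Applying '+695 days' to 2055-01-09: counting 695 days forward gives 2056-12-04.

2056-12-04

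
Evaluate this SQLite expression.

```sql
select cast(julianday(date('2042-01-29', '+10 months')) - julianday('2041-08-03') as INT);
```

Adding +10 months to 2042-01-29 gives 2042-11-29.
28 days remain in August 2041 after the 3rd (31 − 3).
Full months from September 2041 through October 2042 contribute their day counts.
Then 29 days into November 2042.
Total: 28 + 30 + 31 + 30 + 31 + 31 + 28 + 31 + 30 + 31 + 30 + 31 + 31 + 30 + 31 + 29 = 483.

483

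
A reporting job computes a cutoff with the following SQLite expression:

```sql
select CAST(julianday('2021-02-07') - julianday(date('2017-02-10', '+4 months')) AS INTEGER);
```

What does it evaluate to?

1338

Adding +4 months to 2017-02-10 gives 2017-06-10.
20 days remain in June 2017 after the 10th (30 − 10).
Full months from July 2017 through January 2021 contribute their day counts.
Then 7 days into February 2021.
Total: 20 + 31 + 31 + 30 + 31 + 30 + 31 + 31 + 28 + 31 + 30 + 31 + 30 + 31 + 31 + 30 + 31 + 30 + 31 + 31 + 28 + 31 + 30 + 31 + 30 + 31 + 31 + 30 + 31 + 30 + 31 + 31 + 29 + 31 + 30 + 31 + 30 + 31 + 31 + 30 + 31 + 30 + 31 + 31 + 7 = 1338.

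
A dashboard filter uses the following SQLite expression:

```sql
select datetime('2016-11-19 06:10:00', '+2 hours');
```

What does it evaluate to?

+2 hours from 2016-11-19 06:10:00 is 2016-11-19 08:10:00.

2016-11-19 08:10:00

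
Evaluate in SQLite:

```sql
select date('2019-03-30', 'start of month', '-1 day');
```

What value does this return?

`start of month` rewinds 2019-03-30 to 2019-03-01.
Going back 1 day from 2019-03-01 reaches 2019-02-28 (last day of February, 28 days).

2019-02-28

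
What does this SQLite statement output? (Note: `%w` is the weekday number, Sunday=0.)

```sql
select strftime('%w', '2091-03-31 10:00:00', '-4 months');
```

5

First apply '-4 months': 2091-03-31 10:00:00 → 2090-12-01 10:00:00.
2090-12-01 is a Friday; with Sunday=0 that is 5.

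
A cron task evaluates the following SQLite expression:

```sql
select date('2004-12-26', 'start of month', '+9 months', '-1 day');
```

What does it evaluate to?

2005-08-31

`start of month` rewinds 2004-12-26 to 2004-12-01.
Adding +9 months to 2004-12-01 gives 2005-09-01.
Going back 1 day from 2005-09-01 reaches 2005-08-31 (last day of August, 31 days).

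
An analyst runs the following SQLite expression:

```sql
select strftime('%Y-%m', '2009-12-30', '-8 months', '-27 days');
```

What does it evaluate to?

2009-04

First apply '-8 months', '-27 days': 2009-12-30 → 2009-04-03.
`%Y-%m` extracts the year-month: 2009-04.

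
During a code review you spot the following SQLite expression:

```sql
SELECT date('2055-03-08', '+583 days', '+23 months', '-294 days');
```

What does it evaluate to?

Applying '+583 days' to 2055-03-08: counting 583 days forward gives 2056-10-11.
Adding +23 months to 2056-10-11 gives 2058-09-11.
Applying '-294 days' to 2058-09-11: counting 294 days back gives 2057-11-21.

2057-11-21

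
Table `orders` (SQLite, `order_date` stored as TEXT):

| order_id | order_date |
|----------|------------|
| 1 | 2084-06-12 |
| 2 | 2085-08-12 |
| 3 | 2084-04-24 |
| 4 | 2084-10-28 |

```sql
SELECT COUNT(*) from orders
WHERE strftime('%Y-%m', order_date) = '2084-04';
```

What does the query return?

Rows with year-month 2084-04: 2084-04-24 → 1.

1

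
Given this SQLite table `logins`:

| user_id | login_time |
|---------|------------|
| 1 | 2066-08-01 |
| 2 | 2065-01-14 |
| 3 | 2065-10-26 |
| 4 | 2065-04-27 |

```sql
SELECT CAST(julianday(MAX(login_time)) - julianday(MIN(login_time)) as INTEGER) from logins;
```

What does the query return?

564

MIN = 2065-01-14, MAX = 2066-08-01.
17 days remain in January 2065 after the 14th (31 − 14).
Full months from February 2065 through July 2066 contribute their day counts.
Then 1 day into August 2066.
Total: 17 + 28 + 31 + 30 + 31 + 30 + 31 + 31 + 30 + 31 + 30 + 31 + 31 + 28 + 31 + 30 + 31 + 30 + 31 + 1 = 564.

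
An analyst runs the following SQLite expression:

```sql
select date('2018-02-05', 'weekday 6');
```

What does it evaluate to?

`weekday 6` advances to the next Saturday; 2018-02-05 is a Monday, so it moves forward to 2018-02-10.

2018-02-10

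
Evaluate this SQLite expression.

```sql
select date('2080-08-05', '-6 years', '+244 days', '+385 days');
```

2076-04-25

Adding -6 years to 2080-08-05 gives 2074-08-05.
Applying '+244 days' to 2074-08-05: counting 244 days forward gives 2075-04-06.
Applying '+385 days' to 2075-04-06: counting 385 days forward gives 2076-04-25.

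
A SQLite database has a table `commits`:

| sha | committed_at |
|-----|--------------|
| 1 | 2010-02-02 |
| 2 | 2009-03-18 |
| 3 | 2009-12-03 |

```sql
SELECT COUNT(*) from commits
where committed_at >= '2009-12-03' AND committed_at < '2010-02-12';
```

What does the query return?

2

Rows in [2009-12-03, 2010-02-12): 2010-02-02, 2009-12-03 → 2 rows.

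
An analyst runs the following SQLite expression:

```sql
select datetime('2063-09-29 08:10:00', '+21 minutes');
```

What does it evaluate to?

2063-09-29 08:31:00

+21 minutes from 2063-09-29 08:10:00 is 2063-09-29 08:31:00.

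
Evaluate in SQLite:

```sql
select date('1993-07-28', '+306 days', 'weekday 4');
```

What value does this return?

1994-06-02

Applying '+306 days' to 1993-07-28: counting 306 days forward gives 1994-05-30.
`weekday 4` advances to the next Thursday; 1994-05-30 is a Monday, so it moves forward to 1994-06-02.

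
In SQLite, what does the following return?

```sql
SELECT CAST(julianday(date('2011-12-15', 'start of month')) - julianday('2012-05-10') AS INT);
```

-161

`start of month` rewinds 2011-12-15 to 2011-12-01.
30 days remain in December 2011 after the 1st (31 − 1).
January 2012: 31 days.
February 2012: 29 days (leap year).
March 2012: 31 days.
April 2012: 30 days.
Then 10 days into May 2012.
Total: 30 + 31 + 29 + 31 + 30 + 10 = 161.
The subtraction is earlier − later, so the result is −161 → -161.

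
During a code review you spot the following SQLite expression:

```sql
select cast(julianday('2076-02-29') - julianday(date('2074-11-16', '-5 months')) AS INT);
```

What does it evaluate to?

623

Adding -5 months to 2074-11-16 gives 2074-06-16.
14 days remain in June 2074 after the 16th (30 − 16).
Full months from July 2074 through January 2076 contribute their day counts.
Then 29 days into February 2076.
Total: 14 + 31 + 31 + 30 + 31 + 30 + 31 + 31 + 28 + 31 + 30 + 31 + 30 + 31 + 31 + 30 + 31 + 30 + 31 + 31 + 29 = 623.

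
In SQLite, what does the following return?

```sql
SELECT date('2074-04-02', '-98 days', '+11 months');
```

Applying '-98 days' to 2074-04-02: counting 98 days back gives 2073-12-25.
Adding +11 months to 2073-12-25 gives 2074-11-25.

2074-11-25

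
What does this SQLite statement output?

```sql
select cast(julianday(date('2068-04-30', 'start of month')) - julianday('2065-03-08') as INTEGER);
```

`start of month` rewinds 2068-04-30 to 2068-04-01.
23 days remain in March 2065 after the 8th (31 − 8).
Full months from April 2065 through March 2068 contribute their day counts.
Then 1 day into April 2068.
Total: 23 + 30 + 31 + 30 + 31 + 31 + 30 + 31 + 30 + 31 + 31 + 28 + 31 + 30 + 31 + 30 + 31 + 31 + 30 + 31 + 30 + 31 + 31 + 28 + 31 + 30 + 31 + 30 + 31 + 31 + 30 + 31 + 30 + 31 + 31 + 29 + 31 + 1 = 1120.

1120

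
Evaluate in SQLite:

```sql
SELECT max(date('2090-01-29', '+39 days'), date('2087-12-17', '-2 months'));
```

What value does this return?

2090-03-09

date('2090-01-29', '+39 days') → 2090-03-09.
date('2087-12-17', '-2 months') → 2087-10-17.
Later of the two is 2090-03-09.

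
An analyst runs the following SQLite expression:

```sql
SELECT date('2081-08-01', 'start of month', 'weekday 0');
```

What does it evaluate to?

2081-08-03

`start of month` rewinds 2081-08-01 to 2081-08-01.
`weekday 0` advances to the next Sunday; 2081-08-01 is a Friday, so it moves forward to 2081-08-03.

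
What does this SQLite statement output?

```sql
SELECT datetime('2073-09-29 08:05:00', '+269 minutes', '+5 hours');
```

269 minutes = 4h 29m; +269 minutes from 2073-09-29 08:05:00 is 2073-09-29 12:34:00.
+5 hours from 2073-09-29 12:34:00 is 2073-09-29 17:34:00.

2073-09-29 17:34:00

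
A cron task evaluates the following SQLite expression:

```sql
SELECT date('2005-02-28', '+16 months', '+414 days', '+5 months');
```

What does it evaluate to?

Adding +16 months to 2005-02-28 gives 2006-06-28.
Applying '+414 days' to 2006-06-28: counting 414 days forward gives 2007-08-16.
Adding +5 months to 2007-08-16 gives 2008-01-16.

2008-01-16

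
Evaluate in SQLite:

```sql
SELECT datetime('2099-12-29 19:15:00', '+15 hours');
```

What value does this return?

+15 hours from 2099-12-29 19:15:00 is 2099-12-30 10:15:00 (crosses midnight).

2099-12-30 10:15:00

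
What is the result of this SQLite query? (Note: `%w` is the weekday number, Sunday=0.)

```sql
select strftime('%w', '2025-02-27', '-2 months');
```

First apply '-2 months': 2025-02-27 → 2024-12-27.
2024-12-27 is a Friday; with Sunday=0 that is 5.

5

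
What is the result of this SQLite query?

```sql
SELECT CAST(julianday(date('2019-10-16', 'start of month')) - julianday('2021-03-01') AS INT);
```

-517

`start of month` rewinds 2019-10-16 to 2019-10-01.
30 days remain in October 2019 after the 1st (31 − 1).
Full months from November 2019 through February 2021 contribute their day counts.
Then 1 day into March 2021.
Total: 30 + 30 + 31 + 31 + 29 + 31 + 30 + 31 + 30 + 31 + 31 + 30 + 31 + 30 + 31 + 31 + 28 + 1 = 517.
The subtraction is earlier − later, so the result is −517 → -517.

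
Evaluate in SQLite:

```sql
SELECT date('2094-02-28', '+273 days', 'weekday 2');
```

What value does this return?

Applying '+273 days' to 2094-02-28: counting 273 days forward gives 2094-11-28.
`weekday 2` advances to the next Tuesday; 2094-11-28 is a Sunday, so it moves forward to 2094-11-30.

2094-11-30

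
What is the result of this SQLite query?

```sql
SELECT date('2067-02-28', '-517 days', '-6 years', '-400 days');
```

Applying '-517 days' to 2067-02-28: counting 517 days back gives 2065-09-29.
Adding -6 years to 2065-09-29 gives 2059-09-29.
Applying '-400 days' to 2059-09-29: counting 400 days back gives 2058-08-25.

2058-08-25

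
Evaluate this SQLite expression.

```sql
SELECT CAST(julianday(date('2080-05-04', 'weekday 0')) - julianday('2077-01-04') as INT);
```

`weekday 0` advances to the next Sunday; 2080-05-04 is a Saturday, so it moves forward to 2080-05-05.
27 days remain in January 2077 after the 4th (31 − 4).
Full months from February 2077 through April 2080 contribute their day counts.
Then 5 days into May 2080.
Total: 27 + 28 + 31 + 30 + 31 + 30 + 31 + 31 + 30 + 31 + 30 + 31 + 31 + 28 + 31 + 30 + 31 + 30 + 31 + 31 + 30 + 31 + 30 + 31 + 31 + 28 + 31 + 30 + 31 + 30 + 31 + 31 + 30 + 31 + 30 + 31 + 31 + 29 + 31 + 30 + 5 = 1217.

1217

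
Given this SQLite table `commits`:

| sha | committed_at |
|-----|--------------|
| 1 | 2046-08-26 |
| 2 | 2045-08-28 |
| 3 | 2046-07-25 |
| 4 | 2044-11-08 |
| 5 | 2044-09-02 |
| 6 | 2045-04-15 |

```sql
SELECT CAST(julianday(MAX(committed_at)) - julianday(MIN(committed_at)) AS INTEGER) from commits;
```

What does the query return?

MIN = 2044-09-02, MAX = 2046-08-26.
28 days remain in September 2044 after the 2nd (30 − 2).
Full months from October 2044 through July 2046 contribute their day counts.
Then 26 days into August 2046.
Total: 28 + 31 + 30 + 31 + 31 + 28 + 31 + 30 + 31 + 30 + 31 + 31 + 30 + 31 + 30 + 31 + 31 + 28 + 31 + 30 + 31 + 30 + 31 + 26 = 723.

723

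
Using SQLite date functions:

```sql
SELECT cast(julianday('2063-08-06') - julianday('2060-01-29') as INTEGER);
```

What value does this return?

1285

2 days remain in January 2060 after the 29th (31 − 29).
Full months from February 2060 through July 2063 contribute their day counts.
Then 6 days into August 2063.
Total: 2 + 29 + 31 + 30 + 31 + 30 + 31 + 31 + 30 + 31 + 30 + 31 + 31 + 28 + 31 + 30 + 31 + 30 + 31 + 31 + 30 + 31 + 30 + 31 + 31 + 28 + 31 + 30 + 31 + 30 + 31 + 31 + 30 + 31 + 30 + 31 + 31 + 28 + 31 + 30 + 31 + 30 + 31 + 6 = 1285.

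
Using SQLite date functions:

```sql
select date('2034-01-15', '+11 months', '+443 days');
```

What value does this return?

Adding +11 months to 2034-01-15 gives 2034-12-15.
Applying '+443 days' to 2034-12-15: counting 443 days forward gives 2036-03-02.

2036-03-02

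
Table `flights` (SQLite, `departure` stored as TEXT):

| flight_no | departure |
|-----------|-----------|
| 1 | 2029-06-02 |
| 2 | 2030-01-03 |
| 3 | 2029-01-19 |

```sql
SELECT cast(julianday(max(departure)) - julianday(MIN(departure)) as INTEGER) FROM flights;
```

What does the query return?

349

MIN = 2029-01-19, MAX = 2030-01-03.
12 days remain in January 2029 after the 19th (31 − 19).
Full months from February 2029 through December 2029 contribute their day counts.
Then 3 days into January 2030.
Total: 12 + 28 + 31 + 30 + 31 + 30 + 31 + 31 + 30 + 31 + 30 + 31 + 3 = 349.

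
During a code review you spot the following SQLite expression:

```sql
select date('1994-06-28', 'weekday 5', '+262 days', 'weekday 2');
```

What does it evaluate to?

1995-03-21

`weekday 5` advances to the next Friday; 1994-06-28 is a Tuesday, so it moves forward to 1994-07-01.
Applying '+262 days' to 1994-07-01: counting 262 days forward gives 1995-03-20.
`weekday 2` advances to the next Tuesday; 1995-03-20 is a Monday, so it moves forward to 1995-03-21.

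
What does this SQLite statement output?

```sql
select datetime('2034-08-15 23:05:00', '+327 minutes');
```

327 minutes = 5h 27m; +327 minutes from 2034-08-15 23:05:00 is 2034-08-16 04:32:00 (crosses midnight).

2034-08-16 04:32:00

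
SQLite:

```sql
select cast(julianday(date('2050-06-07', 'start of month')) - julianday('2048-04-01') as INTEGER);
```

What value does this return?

791

`start of month` rewinds 2050-06-07 to 2050-06-01.
29 days remain in April 2048 after the 1st (30 − 1).
Full months from May 2048 through May 2050 contribute their day counts.
Then 1 day into June 2050.
Total: 29 + 31 + 30 + 31 + 31 + 30 + 31 + 30 + 31 + 31 + 28 + 31 + 30 + 31 + 30 + 31 + 31 + 30 + 31 + 30 + 31 + 31 + 28 + 31 + 30 + 31 + 1 = 791.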